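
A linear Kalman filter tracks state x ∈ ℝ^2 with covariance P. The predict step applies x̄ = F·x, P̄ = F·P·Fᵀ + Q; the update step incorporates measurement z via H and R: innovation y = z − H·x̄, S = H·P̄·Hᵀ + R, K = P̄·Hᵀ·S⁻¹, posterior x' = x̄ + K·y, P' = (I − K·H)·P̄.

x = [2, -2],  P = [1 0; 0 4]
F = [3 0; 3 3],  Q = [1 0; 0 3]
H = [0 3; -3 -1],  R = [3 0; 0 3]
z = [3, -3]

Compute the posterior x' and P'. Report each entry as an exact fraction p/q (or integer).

x̄ = F·x = [6, 0]
P̄ = F·P·Fᵀ + Q = [10 9; 9 48]
y = z − H·x̄ = [3, 15]
S = H·P̄·Hᵀ + R = [435 -225; -225 195]
K = P̄·Hᵀ·S⁻¹ = [-39/380 -121/380; 249/760 -1/152]
x' = x̄ + K·y = [87/95, 84/95]
P' = (I − K·H)·P̄ = [67/190 -39/380; -39/380 249/760]

x' = [87/95, 84/95]
P' = [67/190 -39/380; -39/380 249/760]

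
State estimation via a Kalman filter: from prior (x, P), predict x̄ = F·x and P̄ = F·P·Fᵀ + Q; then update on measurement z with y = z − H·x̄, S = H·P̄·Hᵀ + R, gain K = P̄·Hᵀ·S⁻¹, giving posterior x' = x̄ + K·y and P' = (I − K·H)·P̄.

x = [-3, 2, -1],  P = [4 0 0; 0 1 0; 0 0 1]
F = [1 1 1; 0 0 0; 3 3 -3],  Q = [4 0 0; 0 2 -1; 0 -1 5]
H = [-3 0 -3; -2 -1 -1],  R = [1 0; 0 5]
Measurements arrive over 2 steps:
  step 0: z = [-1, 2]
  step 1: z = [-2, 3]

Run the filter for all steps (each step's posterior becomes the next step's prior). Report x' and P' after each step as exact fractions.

step 0: x' = [-4680/2603, -929/5206, 5516/2603], P' = [7126/2603 -1745/2603 -7202/2603; -1745/2603 8283/5206 3357/5206; -7202/2603 3357/5206 7563/2603]
step 1: x' = [-30390557/30102318, -50844193/60204636, 97619903/60204636], P' = [45251885/15051159 -24677729/30102318 -91812011/30102318; -24677729/30102318 99706037/60204636 48147149/60204636; -91812011/30102318 48147149/60204636 192857705/60204636]

step 0: x̄ = F·x = [-2, 0, 0]
step 0: P̄ = F·P·Fᵀ + Q = [10 0 12; 0 2 -1; 12 -1 59]
step 0: y = z − H·x̄ = [-7, -2]
step 0: S = H·P̄·Hᵀ + R = [838 342; 342 152]
step 0: K = P̄·Hᵀ·S⁻¹ = [12/137 -1061/2603; 21/274 -466/2603; -57/137 2065/5206]
step 0: x' = x̄ + K·y = [-4680/2603, -929/5206, 5516/2603]
step 0: P' = (I − K·H)·P̄ = [7126/2603 -1745/2603 -7202/2603; -1745/2603 8283/5206 3357/5206; -7202/2603 3357/5206 7563/2603]
step 1: x̄ = F·x = [743/5206, 0, -63963/5206]
step 1: P̄ = F·P·Fᵀ + Q = [29411/5206 0 1287/5206; 0 2 -1; 1287/5206 -1 501005/5206]
step 1: y = z − H·x̄ = [-100036/2603, -46859/5206]
step 1: S = H·P̄·Hᵀ + R = [2401058/2603 837723/2603; 837723/2603 649827/5206]
step 1: K = P̄·Hᵀ·S⁻¹ = [1308241/10034106 -6451780/15051159; 1208309/20068212 -4914227/30102318; -9233683/20068212 12624319/30102318]
step 1: x' = x̄ + K·y = [-30390557/30102318, -50844193/60204636, 97619903/60204636]
step 1: P' = (I − K·H)·P̄ = [45251885/15051159 -24677729/30102318 -91812011/30102318; -24677729/30102318 99706037/60204636 48147149/60204636; -91812011/30102318 48147149/60204636 192857705/60204636]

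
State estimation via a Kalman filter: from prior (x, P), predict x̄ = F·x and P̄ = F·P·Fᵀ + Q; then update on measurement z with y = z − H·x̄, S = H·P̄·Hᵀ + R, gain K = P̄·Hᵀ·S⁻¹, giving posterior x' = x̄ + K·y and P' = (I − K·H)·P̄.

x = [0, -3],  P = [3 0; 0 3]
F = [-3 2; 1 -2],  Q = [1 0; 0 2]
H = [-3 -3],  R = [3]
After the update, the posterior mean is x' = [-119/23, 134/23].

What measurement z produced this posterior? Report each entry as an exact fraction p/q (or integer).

z = [-2]

x̄ = F·x = [-6, 6]
P̄ = F·P·Fᵀ + Q = [40 -21; -21 17]
S = H·P̄·Hᵀ + R = [138]
K = P̄·Hᵀ·S⁻¹ = [-19/46; 2/23]
x' − x̄ = [19/23, -4/23] = K·y
y = (KᵀK)⁻¹·Kᵀ·(x' − x̄) = [-2]
z = y + H·x̄ = [-2] + [0] = [-2]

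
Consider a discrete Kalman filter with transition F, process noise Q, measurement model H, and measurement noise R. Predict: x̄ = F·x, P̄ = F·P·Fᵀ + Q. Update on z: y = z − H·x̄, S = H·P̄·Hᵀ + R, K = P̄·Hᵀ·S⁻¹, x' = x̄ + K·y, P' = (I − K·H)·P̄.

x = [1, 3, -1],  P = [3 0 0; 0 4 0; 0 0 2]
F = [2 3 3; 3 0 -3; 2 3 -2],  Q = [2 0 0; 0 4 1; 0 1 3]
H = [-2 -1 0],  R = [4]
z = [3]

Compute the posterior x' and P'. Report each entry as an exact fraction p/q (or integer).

x̄ = F·x = [8, 6, 13]
P̄ = F·P·Fᵀ + Q = [68 0 36; 0 49 31; 36 31 59]
y = z − H·x̄ = [25]
S = H·P̄·Hᵀ + R = [325]
K = P̄·Hᵀ·S⁻¹ = [-136/325; -49/325; -103/325]
x' = x̄ + K·y = [-32/13, 29/13, 66/13]
P' = (I − K·H)·P̄ = [3604/325 -6664/325 -2308/325; -6664/325 13524/325 5028/325; -2308/325 5028/325 8566/325]

x' = [-32/13, 29/13, 66/13]
P' = [3604/325 -6664/325 -2308/325; -6664/325 13524/325 5028/325; -2308/325 5028/325 8566/325]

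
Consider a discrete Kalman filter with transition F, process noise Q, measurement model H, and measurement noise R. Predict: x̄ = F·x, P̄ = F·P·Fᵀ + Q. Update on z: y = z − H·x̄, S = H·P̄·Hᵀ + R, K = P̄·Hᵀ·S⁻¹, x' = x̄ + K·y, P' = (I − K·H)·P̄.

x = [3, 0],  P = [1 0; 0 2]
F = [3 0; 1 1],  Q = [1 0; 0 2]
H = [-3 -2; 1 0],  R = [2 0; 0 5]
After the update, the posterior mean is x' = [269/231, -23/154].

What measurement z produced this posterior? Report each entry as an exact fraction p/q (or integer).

x̄ = F·x = [9, 3]
P̄ = F·P·Fᵀ + Q = [10 3; 3 5]
S = H·P̄·Hᵀ + R = [148 -36; -36 15]
K = P̄·Hᵀ·S⁻¹ = [-15/77 46/231; -59/308 -20/77]
x' − x̄ = [-1810/231, -485/154] = K·y
y = (KᵀK)⁻¹·Kᵀ·(x' − x̄) = [30, -10]
z = y + H·x̄ = [30, -10] + [-33, 9] = [-3, -1]

z = [-3, -1]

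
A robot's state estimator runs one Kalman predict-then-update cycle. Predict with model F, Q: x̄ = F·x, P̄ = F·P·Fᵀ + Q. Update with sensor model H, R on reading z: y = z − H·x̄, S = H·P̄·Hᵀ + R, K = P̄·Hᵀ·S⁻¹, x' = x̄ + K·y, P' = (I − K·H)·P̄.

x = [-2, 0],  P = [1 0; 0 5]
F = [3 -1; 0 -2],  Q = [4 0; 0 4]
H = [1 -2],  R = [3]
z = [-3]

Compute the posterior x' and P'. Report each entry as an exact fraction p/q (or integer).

x' = [-468/77, -114/77]
P' = [1382/77 694/77; 694/77 404/77]

x̄ = F·x = [-6, 0]
P̄ = F·P·Fᵀ + Q = [18 10; 10 24]
y = z − H·x̄ = [3]
S = H·P̄·Hᵀ + R = [77]
K = P̄·Hᵀ·S⁻¹ = [-2/77; -38/77]
x' = x̄ + K·y = [-468/77, -114/77]
P' = (I − K·H)·P̄ = [1382/77 694/77; 694/77 404/77]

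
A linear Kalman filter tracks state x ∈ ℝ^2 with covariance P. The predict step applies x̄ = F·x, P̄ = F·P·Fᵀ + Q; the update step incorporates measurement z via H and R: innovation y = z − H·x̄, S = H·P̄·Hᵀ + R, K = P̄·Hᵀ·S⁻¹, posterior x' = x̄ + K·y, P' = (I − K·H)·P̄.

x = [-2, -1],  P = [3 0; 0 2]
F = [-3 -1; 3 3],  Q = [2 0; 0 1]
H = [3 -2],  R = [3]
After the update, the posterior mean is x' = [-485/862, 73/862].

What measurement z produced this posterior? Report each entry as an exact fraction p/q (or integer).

x̄ = F·x = [7, -9]
P̄ = F·P·Fᵀ + Q = [31 -33; -33 46]
S = H·P̄·Hᵀ + R = [862]
K = P̄·Hᵀ·S⁻¹ = [159/862; -191/862]
x' − x̄ = [-6519/862, 7831/862] = K·y
y = (KᵀK)⁻¹·Kᵀ·(x' − x̄) = [-41]
z = y + H·x̄ = [-41] + [39] = [-2]

z = [-2]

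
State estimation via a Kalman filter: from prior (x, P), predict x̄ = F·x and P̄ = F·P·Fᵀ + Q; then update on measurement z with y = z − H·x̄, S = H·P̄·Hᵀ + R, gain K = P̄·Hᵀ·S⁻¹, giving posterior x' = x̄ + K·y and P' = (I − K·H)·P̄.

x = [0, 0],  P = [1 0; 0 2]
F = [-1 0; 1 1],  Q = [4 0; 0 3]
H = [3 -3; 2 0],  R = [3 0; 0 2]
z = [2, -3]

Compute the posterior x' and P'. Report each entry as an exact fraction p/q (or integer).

x' = [-33/28, -97/56]
P' = [23/56 43/112; 43/112 151/224]

x̄ = F·x = [0, 0]
P̄ = F·P·Fᵀ + Q = [5 -1; -1 6]
y = z − H·x̄ = [2, -3]
S = H·P̄·Hᵀ + R = [120 36; 36 22]
K = P̄·Hᵀ·S⁻¹ = [3/112 23/56; -65/224 43/112]
x' = x̄ + K·y = [-33/28, -97/56]
P' = (I − K·H)·P̄ = [23/56 43/112; 43/112 151/224]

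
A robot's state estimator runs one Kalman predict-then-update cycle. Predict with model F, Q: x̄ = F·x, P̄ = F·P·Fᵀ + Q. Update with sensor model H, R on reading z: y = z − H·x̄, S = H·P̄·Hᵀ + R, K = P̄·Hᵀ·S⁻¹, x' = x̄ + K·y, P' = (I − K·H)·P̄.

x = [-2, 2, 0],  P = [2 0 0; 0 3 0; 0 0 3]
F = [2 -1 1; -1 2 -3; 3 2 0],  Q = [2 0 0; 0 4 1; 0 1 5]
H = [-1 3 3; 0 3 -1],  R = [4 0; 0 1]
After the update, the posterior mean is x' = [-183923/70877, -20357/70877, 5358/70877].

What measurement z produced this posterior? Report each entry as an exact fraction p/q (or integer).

x̄ = F·x = [-6, 6, -2]
P̄ = F·P·Fᵀ + Q = [16 -19 6; -19 45 7; 6 7 35]
S = H·P̄·Hᵀ + R = [944 405; 405 399]
K = P̄·Hᵀ·S⁻¹ = [1190/70877 -12399/70877; 5995/70877 49957/212631; 17850/70877 -61816/212631]
x' − x̄ = [241339/70877, -445619/70877, 147112/70877] = K·y
y = (KᵀK)⁻¹·Kᵀ·(x' − x̄) = [-16, -21]
z = y + H·x̄ = [-16, -21] + [18, 20] = [2, -1]

z = [2, -1]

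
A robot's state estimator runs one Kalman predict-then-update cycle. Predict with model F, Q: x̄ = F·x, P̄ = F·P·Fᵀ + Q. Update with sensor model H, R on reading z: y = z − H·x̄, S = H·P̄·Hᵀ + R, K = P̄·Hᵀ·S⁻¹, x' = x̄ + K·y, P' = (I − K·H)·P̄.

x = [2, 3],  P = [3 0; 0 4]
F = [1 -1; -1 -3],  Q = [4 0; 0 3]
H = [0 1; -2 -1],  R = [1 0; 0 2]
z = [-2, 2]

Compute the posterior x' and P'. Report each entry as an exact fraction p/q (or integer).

x̄ = F·x = [-1, -11]
P̄ = F·P·Fᵀ + Q = [11 9; 9 42]
y = z − H·x̄ = [9, -11]
S = H·P̄·Hᵀ + R = [43 -60; -60 124]
K = P̄·Hᵀ·S⁻¹ = [-186/433 -793/1732; 402/433 -15/433]
x' = x̄ + K·y = [295/1732, -980/433]
P' = (I − K·H)·P̄ = [1165/1732 -186/433; -186/433 402/433]

x' = [295/1732, -980/433]
P' = [1165/1732 -186/433; -186/433 402/433]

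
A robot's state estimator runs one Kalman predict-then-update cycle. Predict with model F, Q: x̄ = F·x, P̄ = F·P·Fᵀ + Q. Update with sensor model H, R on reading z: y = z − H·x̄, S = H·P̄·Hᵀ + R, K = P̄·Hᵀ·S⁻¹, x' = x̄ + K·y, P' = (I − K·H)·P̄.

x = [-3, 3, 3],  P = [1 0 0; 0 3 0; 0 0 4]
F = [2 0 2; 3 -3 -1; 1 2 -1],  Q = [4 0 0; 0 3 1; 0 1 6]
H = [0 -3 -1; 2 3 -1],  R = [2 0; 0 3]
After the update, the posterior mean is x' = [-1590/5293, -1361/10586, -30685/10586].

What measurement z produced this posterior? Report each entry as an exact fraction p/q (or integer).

z = [3, 2]

x̄ = F·x = [0, -21, 0]
P̄ = F·P·Fᵀ + Q = [24 -2 -6; -2 43 -10; -6 -10 23]
S = H·P̄·Hᵀ + R = [352 -340; -340 569]
K = P̄·Hᵀ·S⁻¹ = [5787/21172 1311/5293; -21811/84688 1765/21172; -18117/84688 -5125/21172]
x' − x̄ = [-1590/5293, 220945/10586, -30685/10586] = K·y
y = (KᵀK)⁻¹·Kᵀ·(x' − x̄) = [-60, 65]
z = y + H·x̄ = [-60, 65] + [63, -63] = [3, 2]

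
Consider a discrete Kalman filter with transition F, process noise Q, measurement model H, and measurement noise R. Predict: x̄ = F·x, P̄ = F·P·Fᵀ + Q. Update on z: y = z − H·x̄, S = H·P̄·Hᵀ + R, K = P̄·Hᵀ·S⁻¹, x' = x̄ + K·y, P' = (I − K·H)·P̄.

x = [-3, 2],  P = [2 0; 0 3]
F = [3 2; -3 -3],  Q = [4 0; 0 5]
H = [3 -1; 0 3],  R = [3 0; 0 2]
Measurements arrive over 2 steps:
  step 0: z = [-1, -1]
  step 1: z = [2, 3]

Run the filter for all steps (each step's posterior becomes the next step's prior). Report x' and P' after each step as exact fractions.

step 0: x' = [-2389/4403, -1660/4403], P' = [1490/4403 276/4403; 276/4403 1893/8806]
step 1: x' = [46026551/53567425, 51751357/53567425], P' = [17910394/53567425 3332208/53567425; 3332208/53567425 11419806/53567425]

step 0: x̄ = F·x = [-5, 3]
step 0: P̄ = F·P·Fᵀ + Q = [34 -36; -36 50]
step 0: y = z − H·x̄ = [17, -10]
step 0: S = H·P̄·Hᵀ + R = [575 -474; -474 452]
step 0: K = P̄·Hᵀ·S⁻¹ = [1398/4403 414/4403; -79/8806 5679/17612]
step 0: x' = x̄ + K·y = [-2389/4403, -1660/4403]
step 0: P' = (I − K·H)·P̄ = [1490/4403 276/4403; 276/4403 1893/8806]
step 1: x̄ = F·x = [-10487/4403, 12147/4403]
step 1: P̄ = F·P·Fᵀ + Q = [38120/4403 -23229/4403; -23229/4403 97823/8806]
step 1: y = z − H·x̄ = [52414/4403, -23232/4403]
step 1: S = H·P̄·Hᵀ + R = [1089149/8806 -711591/8806; -711591/8806 898019/8806]
step 1: K = P̄·Hᵀ·S⁻¹ = [16799658/53567425 4998312/53567425; -474394/53567425 17129709/53567425]
step 1: x' = x̄ + K·y = [46026551/53567425, 51751357/53567425]
step 1: P' = (I − K·H)·P̄ = [17910394/53567425 3332208/53567425; 3332208/53567425 11419806/53567425]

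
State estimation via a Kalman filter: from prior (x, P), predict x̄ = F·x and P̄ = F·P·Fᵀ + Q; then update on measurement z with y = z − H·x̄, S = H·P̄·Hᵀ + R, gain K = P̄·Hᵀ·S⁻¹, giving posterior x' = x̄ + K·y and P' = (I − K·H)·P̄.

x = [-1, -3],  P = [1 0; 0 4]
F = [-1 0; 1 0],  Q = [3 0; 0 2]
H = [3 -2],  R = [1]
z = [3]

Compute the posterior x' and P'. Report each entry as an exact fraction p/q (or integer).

x' = [33/61, -43/61]
P' = [48/61 65/61; 65/61 102/61]

x̄ = F·x = [1, -1]
P̄ = F·P·Fᵀ + Q = [4 -1; -1 3]
y = z − H·x̄ = [-2]
S = H·P̄·Hᵀ + R = [61]
K = P̄·Hᵀ·S⁻¹ = [14/61; -9/61]
x' = x̄ + K·y = [33/61, -43/61]
P' = (I − K·H)·P̄ = [48/61 65/61; 65/61 102/61]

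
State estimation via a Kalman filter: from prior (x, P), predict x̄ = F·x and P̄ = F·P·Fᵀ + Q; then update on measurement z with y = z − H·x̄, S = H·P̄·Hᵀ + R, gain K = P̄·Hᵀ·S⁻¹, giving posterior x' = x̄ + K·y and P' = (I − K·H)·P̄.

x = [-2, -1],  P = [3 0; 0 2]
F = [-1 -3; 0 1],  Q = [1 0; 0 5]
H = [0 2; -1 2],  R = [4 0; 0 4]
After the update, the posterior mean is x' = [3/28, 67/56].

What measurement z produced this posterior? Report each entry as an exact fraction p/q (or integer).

z = [2, 3]

x̄ = F·x = [5, -1]
P̄ = F·P·Fᵀ + Q = [22 -6; -6 7]
S = H·P̄·Hᵀ + R = [32 40; 40 78]
K = P̄·Hᵀ·S⁻¹ = [53/112 -19/28; 73/224 5/56]
x' − x̄ = [-137/28, 123/56] = K·y
y = (KᵀK)⁻¹·Kᵀ·(x' − x̄) = [4, 10]
z = y + H·x̄ = [4, 10] + [-2, -7] = [2, 3]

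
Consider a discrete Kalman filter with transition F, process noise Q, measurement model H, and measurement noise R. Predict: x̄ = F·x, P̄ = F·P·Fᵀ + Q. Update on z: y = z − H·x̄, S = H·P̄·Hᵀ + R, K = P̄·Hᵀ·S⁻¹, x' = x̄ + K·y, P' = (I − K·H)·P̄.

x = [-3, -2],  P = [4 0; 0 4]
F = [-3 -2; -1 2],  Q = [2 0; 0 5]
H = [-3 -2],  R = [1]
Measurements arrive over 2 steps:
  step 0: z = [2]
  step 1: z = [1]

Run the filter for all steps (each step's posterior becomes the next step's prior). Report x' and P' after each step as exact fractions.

step 0: x̄ = F·x = [13, -1]
step 0: P̄ = F·P·Fᵀ + Q = [54 -4; -4 25]
step 0: y = z − H·x̄ = [39]
step 0: S = H·P̄·Hᵀ + R = [539]
step 0: K = P̄·Hᵀ·S⁻¹ = [-2/7; -38/539]
step 0: x' = x̄ + K·y = [13/7, -2021/539]
step 0: P' = (I − K·H)·P̄ = [10 -104/7; -104/7 12031/539]
step 1: x̄ = F·x = [1039/539, -5043/539]
step 1: P̄ = F·P·Fᵀ + Q = [1616/539 78/539; 78/539 88241/539]
step 1: y = z − H·x̄ = [-6430/539]
step 1: S = H·P̄·Hᵀ + R = [368983/539]
step 1: K = P̄·Hᵀ·S⁻¹ = [-5004/368983; -176716/368983]
step 1: x' = x̄ + K·y = [770963/368983, -1344151/368983]
step 1: P' = (I − K·H)·P̄ = [1059808/368983 -1587210/368983; -1587210/368983 2469173/368983]

step 0: x' = [13/7, -2021/539], P' = [10 -104/7; -104/7 12031/539]
step 1: x' = [770963/368983, -1344151/368983], P' = [1059808/368983 -1587210/368983; -1587210/368983 2469173/368983]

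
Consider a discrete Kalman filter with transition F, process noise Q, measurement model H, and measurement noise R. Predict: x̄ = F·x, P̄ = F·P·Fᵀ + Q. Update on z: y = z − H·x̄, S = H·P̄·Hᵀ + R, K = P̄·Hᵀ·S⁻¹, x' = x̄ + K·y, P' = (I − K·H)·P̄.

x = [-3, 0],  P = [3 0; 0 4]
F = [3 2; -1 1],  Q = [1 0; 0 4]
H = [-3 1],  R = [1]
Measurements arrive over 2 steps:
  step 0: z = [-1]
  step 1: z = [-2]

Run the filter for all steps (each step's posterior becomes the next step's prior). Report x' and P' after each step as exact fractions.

step 0: x̄ = F·x = [-9, 3]
step 0: P̄ = F·P·Fᵀ + Q = [44 -1; -1 11]
step 0: y = z − H·x̄ = [-31]
step 0: S = H·P̄·Hᵀ + R = [414]
step 0: K = P̄·Hᵀ·S⁻¹ = [-133/414; 7/207]
step 0: x' = x̄ + K·y = [397/414, 404/207]
step 0: P' = (I − K·H)·P̄ = [527/414 724/207; 724/207 2179/207]
step 1: x̄ = F·x = [2807/414, 137/138]
step 1: P̄ = F·P·Fᵀ + Q = [39965/414 2861/138; 2861/138 405/46]
step 1: y = z − H·x̄ = [399/23]
step 1: S = H·P̄·Hᵀ + R = [17347/23]
step 1: K = P̄·Hᵀ·S⁻¹ = [-6184/17347; -1228/17347]
step 1: x' = x̄ + K·y = [9793/16434, -1289/5478]
step 1: P' = (I − K·H)·P̄ = [213889/312246 176785/104082; 176785/104082 174329/34694]

step 0: x' = [397/414, 404/207], P' = [527/414 724/207; 724/207 2179/207]
step 1: x' = [9793/16434, -1289/5478], P' = [213889/312246 176785/104082; 176785/104082 174329/34694]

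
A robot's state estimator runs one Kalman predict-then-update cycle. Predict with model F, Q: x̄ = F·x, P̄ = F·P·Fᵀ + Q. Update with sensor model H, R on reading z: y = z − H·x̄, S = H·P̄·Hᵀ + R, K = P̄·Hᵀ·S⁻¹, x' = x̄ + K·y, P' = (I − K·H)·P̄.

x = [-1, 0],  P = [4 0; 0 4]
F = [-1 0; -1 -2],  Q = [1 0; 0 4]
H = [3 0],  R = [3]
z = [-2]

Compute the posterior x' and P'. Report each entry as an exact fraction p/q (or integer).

x' = [-9/16, -1/4]
P' = [5/16 1/4; 1/4 21]

x̄ = F·x = [1, 1]
P̄ = F·P·Fᵀ + Q = [5 4; 4 24]
y = z − H·x̄ = [-5]
S = H·P̄·Hᵀ + R = [48]
K = P̄·Hᵀ·S⁻¹ = [5/16; 1/4]
x' = x̄ + K·y = [-9/16, -1/4]
P' = (I − K·H)·P̄ = [5/16 1/4; 1/4 21]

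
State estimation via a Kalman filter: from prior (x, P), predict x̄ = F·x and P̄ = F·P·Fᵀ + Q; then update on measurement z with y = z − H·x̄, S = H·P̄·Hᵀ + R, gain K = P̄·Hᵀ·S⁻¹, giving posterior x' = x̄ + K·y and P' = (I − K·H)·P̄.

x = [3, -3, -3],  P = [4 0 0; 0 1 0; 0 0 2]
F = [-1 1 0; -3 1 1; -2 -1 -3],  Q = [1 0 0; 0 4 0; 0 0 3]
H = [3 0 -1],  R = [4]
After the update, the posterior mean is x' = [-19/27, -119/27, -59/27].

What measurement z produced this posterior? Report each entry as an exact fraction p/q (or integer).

z = [2]

x̄ = F·x = [-6, -15, 6]
P̄ = F·P·Fᵀ + Q = [6 13 7; 13 43 17; 7 17 38]
S = H·P̄·Hᵀ + R = [54]
K = P̄·Hᵀ·S⁻¹ = [11/54; 11/27; -17/54]
x' − x̄ = [143/27, 286/27, -221/27] = K·y
y = (KᵀK)⁻¹·Kᵀ·(x' − x̄) = [26]
z = y + H·x̄ = [26] + [-24] = [2]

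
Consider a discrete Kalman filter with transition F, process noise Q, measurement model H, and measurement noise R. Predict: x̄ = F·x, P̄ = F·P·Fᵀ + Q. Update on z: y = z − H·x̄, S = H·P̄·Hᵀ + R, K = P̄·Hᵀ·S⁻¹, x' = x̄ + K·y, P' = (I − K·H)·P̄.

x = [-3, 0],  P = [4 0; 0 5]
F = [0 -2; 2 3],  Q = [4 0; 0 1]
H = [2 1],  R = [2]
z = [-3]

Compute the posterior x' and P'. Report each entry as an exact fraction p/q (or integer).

x' = [27/20, -117/20]
P' = [159/10 -309/10; -309/10 619/10]

x̄ = F·x = [0, -6]
P̄ = F·P·Fᵀ + Q = [24 -30; -30 62]
y = z − H·x̄ = [3]
S = H·P̄·Hᵀ + R = [40]
K = P̄·Hᵀ·S⁻¹ = [9/20; 1/20]
x' = x̄ + K·y = [27/20, -117/20]
P' = (I − K·H)·P̄ = [159/10 -309/10; -309/10 619/10]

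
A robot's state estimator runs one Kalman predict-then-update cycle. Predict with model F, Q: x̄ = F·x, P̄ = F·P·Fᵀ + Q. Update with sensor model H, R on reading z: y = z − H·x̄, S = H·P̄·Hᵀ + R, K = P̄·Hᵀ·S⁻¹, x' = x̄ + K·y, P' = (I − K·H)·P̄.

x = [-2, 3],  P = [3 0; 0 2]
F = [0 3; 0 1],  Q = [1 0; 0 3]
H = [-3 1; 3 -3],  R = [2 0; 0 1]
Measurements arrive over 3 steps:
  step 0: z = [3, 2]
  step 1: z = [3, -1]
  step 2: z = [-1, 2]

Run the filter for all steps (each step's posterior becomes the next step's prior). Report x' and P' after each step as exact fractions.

step 0: x' = [-3297/2482, -4683/2482], P' = [1159/2482 1251/2482; 1251/2482 1603/2482]
step 1: x' = [-101373/64315, -241289/192945], P' = [28558/64315 30793/64315; 30793/64315 357752/578835]
step 2: x' = [-29777583/521562278, -380493605/521562278], P' = [230914865/521562278 248971293/521562278; 248971293/521562278 321534661/521562278]

step 0: x̄ = F·x = [9, 3]
step 0: P̄ = F·P·Fᵀ + Q = [19 6; 6 5]
step 0: y = z − H·x̄ = [27, -16]
step 0: S = H·P̄·Hᵀ + R = [142 -114; -114 109]
step 0: K = P̄·Hᵀ·S⁻¹ = [-1113/2482 -138/1241; -1075/2482 -528/1241]
step 0: x' = x̄ + K·y = [-3297/2482, -4683/2482]
step 0: P' = (I − K·H)·P̄ = [1159/2482 1251/2482; 1251/2482 1603/2482]
step 1: x̄ = F·x = [-14049/2482, -4683/2482]
step 1: P̄ = F·P·Fᵀ + Q = [16909/2482 4809/2482; 4809/2482 9049/2482]
step 1: y = z − H·x̄ = [-15009/1241, 12808/1241]
step 1: S = H·P̄·Hᵀ + R = [68670/1241 -60810/1241; -60810/1241 74771/1241]
step 1: K = P̄·Hᵀ·S⁻¹ = [-54881/128630 -1341/12863; -473659/1157670 -16123/38589]
step 1: x' = x̄ + K·y = [-101373/64315, -241289/192945]
step 1: P' = (I − K·H)·P̄ = [28558/64315 30793/64315; 30793/64315 357752/578835]
step 2: x̄ = F·x = [-241289/64315, -241289/192945]
step 2: P̄ = F·P·Fᵀ + Q = [422067/64315 357752/192945; 357752/192945 2094257/578835]
step 2: y = z − H·x̄ = [-2123257/192945, 611208/64315]
step 2: S = H·P̄·Hᵀ + R = [30999818/578835 -9197042/192945; -9197042/192945 3810663/64315]
step 2: K = P̄·Hᵀ·S⁻¹ = [-221886651/521562278 -27084642/260781139; -212689609/521562278 -108845052/260781139]
step 2: x' = x̄ + K·y = [-29777583/521562278, -380493605/521562278]
step 2: P' = (I − K·H)·P̄ = [230914865/521562278 248971293/521562278; 248971293/521562278 321534661/521562278]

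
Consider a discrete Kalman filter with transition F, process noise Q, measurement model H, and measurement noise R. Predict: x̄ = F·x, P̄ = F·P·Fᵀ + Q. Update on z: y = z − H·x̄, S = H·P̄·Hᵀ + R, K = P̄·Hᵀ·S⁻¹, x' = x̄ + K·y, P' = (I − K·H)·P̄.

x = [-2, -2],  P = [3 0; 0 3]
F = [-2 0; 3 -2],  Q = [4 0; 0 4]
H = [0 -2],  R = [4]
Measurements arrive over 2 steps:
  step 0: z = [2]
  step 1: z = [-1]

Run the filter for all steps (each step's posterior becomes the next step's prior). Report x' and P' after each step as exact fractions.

step 0: x' = [79/22, -45/44], P' = [95/11 -9/22; -9/22 43/44]
step 1: x' = [11/1007, 639/1007], P' = [7384/1007 -588/1007; -588/1007 996/1007]

step 0: x̄ = F·x = [4, -2]
step 0: P̄ = F·P·Fᵀ + Q = [16 -18; -18 43]
step 0: y = z − H·x̄ = [-2]
step 0: S = H·P̄·Hᵀ + R = [176]
step 0: K = P̄·Hᵀ·S⁻¹ = [9/44; -43/88]
step 0: x' = x̄ + K·y = [79/22, -45/44]
step 0: P' = (I − K·H)·P̄ = [95/11 -9/22; -9/22 43/44]
step 1: x̄ = F·x = [-79/11, 141/11]
step 1: P̄ = F·P·Fᵀ + Q = [424/11 -588/11; -588/11 996/11]
step 1: y = z − H·x̄ = [271/11]
step 1: S = H·P̄·Hᵀ + R = [4028/11]
step 1: K = P̄·Hᵀ·S⁻¹ = [294/1007; -498/1007]
step 1: x' = x̄ + K·y = [11/1007, 639/1007]
step 1: P' = (I − K·H)·P̄ = [7384/1007 -588/1007; -588/1007 996/1007]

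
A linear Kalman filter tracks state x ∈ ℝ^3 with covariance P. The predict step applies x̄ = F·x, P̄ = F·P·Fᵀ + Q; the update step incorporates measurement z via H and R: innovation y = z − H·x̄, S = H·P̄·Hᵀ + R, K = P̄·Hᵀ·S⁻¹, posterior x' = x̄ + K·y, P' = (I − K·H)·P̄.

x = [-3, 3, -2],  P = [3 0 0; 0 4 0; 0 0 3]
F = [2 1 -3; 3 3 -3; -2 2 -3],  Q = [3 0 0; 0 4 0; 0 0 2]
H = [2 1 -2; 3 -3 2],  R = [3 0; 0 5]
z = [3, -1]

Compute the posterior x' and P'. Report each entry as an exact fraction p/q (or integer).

x' = [335723/55559, 222407/15874, 184199/15874]
P' = [429085/55559 144738/7937 129577/7937; 144738/7937 712217/15874 636829/15874; 129577/7937 636829/15874 576805/15874]

x̄ = F·x = [3, 6, 18]
P̄ = F·P·Fᵀ + Q = [46 57 23; 57 94 33; 23 33 57]
y = z − H·x̄ = [27, -28]
S = H·P̄·Hᵀ + R = [421 -187; -187 347]
K = P̄·Hᵀ·S⁻¹ = [19086/55559 12367/55559; 5837/15874 1087/15874; 509/15874 4117/15874]
x' = x̄ + K·y = [335723/55559, 222407/15874, 184199/15874]
P' = (I − K·H)·P̄ = [429085/55559 144738/7937 129577/7937; 144738/7937 712217/15874 636829/15874; 129577/7937 636829/15874 576805/15874]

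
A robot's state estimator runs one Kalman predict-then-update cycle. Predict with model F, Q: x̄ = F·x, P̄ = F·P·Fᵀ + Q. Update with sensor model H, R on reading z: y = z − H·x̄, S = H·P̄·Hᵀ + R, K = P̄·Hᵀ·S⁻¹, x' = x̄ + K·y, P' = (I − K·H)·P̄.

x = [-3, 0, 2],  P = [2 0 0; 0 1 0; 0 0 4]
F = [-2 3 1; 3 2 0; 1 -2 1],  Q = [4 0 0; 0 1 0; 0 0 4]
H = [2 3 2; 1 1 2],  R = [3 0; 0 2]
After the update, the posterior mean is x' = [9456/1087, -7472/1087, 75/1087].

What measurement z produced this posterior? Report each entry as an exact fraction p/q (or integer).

x̄ = F·x = [8, -9, -1]
P̄ = F·P·Fᵀ + Q = [25 -6 -6; -6 23 2; -6 2 14]
S = H·P̄·Hᵀ + R = [270 125; 125 78]
K = P̄·Hᵀ·S⁻¹ = [137/1087 -122/1087; 2133/5435 -391/1087; -1284/5435 746/1087]
x' − x̄ = [760/1087, 2311/1087, 1162/1087] = K·y
y = (KᵀK)⁻¹·Kᵀ·(x' − x̄) = [10, 5]
z = y + H·x̄ = [10, 5] + [-13, -3] = [-3, 2]

z = [-3, 2]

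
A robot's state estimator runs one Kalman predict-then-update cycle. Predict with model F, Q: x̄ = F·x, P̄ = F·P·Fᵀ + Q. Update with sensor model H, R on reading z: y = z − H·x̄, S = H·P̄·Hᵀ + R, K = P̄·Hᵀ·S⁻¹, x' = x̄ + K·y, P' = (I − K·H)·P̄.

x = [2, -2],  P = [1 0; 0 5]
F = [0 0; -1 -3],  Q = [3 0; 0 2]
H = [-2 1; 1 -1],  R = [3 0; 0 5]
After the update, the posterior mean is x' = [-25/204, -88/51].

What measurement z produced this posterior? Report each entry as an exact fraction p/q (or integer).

z = [-1, 3]

x̄ = F·x = [0, 4]
P̄ = F·P·Fᵀ + Q = [3 0; 0 48]
S = H·P̄·Hᵀ + R = [63 -54; -54 56]
K = P̄·Hᵀ·S⁻¹ = [-29/102 -15/68; 8/51 -12/17]
x' − x̄ = [-25/204, -292/51] = K·y
y = (KᵀK)⁻¹·Kᵀ·(x' − x̄) = [-5, 7]
z = y + H·x̄ = [-5, 7] + [4, -4] = [-1, 3]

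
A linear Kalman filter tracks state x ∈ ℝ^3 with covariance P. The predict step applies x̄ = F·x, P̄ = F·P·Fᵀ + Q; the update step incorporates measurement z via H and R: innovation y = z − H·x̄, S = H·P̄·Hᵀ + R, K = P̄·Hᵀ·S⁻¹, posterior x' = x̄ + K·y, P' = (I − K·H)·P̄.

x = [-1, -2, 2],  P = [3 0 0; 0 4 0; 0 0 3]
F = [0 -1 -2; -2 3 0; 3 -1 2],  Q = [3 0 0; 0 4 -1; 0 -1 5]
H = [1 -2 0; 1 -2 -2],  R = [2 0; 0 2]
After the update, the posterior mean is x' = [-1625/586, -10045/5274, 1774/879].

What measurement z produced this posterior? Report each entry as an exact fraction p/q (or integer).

z = [1, -3]

x̄ = F·x = [-2, -4, 3]
P̄ = F·P·Fᵀ + Q = [19 -12 -8; -12 52 -31; -8 -31 48]
S = H·P̄·Hᵀ + R = [277 167; 167 253]
K = P̄·Hᵀ·S⁻¹ = [57/2344 509/2344; -10165/21096 2207/21096; 1723/3516 -1721/3516]
x' − x̄ = [-453/586, 11051/5274, -863/879] = K·y
y = (KᵀK)⁻¹·Kᵀ·(x' − x̄) = [-5, -3]
z = y + H·x̄ = [-5, -3] + [6, 0] = [1, -3]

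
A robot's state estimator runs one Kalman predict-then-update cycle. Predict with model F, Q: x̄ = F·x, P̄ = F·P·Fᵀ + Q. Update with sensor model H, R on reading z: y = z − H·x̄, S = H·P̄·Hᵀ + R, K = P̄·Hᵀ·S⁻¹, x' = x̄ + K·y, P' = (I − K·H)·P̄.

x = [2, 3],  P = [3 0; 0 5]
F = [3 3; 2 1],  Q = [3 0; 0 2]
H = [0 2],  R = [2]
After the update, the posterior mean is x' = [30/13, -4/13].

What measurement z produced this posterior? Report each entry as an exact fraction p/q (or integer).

z = [-1]

x̄ = F·x = [15, 7]
P̄ = F·P·Fᵀ + Q = [75 33; 33 19]
S = H·P̄·Hᵀ + R = [78]
K = P̄·Hᵀ·S⁻¹ = [11/13; 19/39]
x' − x̄ = [-165/13, -95/13] = K·y
y = (KᵀK)⁻¹·Kᵀ·(x' − x̄) = [-15]
z = y + H·x̄ = [-15] + [14] = [-1]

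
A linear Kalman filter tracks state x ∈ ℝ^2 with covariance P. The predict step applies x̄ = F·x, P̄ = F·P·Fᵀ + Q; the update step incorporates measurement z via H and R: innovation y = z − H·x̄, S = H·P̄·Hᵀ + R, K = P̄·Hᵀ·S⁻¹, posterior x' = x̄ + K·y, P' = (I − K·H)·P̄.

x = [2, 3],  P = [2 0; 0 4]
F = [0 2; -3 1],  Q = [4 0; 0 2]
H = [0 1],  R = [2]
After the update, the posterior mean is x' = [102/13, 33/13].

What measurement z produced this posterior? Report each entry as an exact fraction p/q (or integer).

x̄ = F·x = [6, -3]
P̄ = F·P·Fᵀ + Q = [20 8; 8 24]
S = H·P̄·Hᵀ + R = [26]
K = P̄·Hᵀ·S⁻¹ = [4/13; 12/13]
x' − x̄ = [24/13, 72/13] = K·y
y = (KᵀK)⁻¹·Kᵀ·(x' − x̄) = [6]
z = y + H·x̄ = [6] + [-3] = [3]

z = [3]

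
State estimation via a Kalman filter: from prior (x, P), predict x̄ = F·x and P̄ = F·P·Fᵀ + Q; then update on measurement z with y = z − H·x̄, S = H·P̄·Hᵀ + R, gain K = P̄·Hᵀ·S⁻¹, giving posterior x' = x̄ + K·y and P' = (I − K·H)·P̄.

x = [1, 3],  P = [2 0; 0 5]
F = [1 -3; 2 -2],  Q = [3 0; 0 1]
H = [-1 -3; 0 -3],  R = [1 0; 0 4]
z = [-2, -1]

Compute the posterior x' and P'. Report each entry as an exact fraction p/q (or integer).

x' = [-1252/4971, 3361/4971]
P' = [13430/4971 -3392/4971; -3392/4971 1292/4971]

x̄ = F·x = [-8, -4]
P̄ = F·P·Fᵀ + Q = [50 34; 34 29]
y = z − H·x̄ = [-22, -13]
S = H·P̄·Hᵀ + R = [516 363; 363 265]
K = P̄·Hᵀ·S⁻¹ = [-3254/4971 848/1657; -484/4971 -323/1657]
x' = x̄ + K·y = [-1252/4971, 3361/4971]
P' = (I − K·H)·P̄ = [13430/4971 -3392/4971; -3392/4971 1292/4971]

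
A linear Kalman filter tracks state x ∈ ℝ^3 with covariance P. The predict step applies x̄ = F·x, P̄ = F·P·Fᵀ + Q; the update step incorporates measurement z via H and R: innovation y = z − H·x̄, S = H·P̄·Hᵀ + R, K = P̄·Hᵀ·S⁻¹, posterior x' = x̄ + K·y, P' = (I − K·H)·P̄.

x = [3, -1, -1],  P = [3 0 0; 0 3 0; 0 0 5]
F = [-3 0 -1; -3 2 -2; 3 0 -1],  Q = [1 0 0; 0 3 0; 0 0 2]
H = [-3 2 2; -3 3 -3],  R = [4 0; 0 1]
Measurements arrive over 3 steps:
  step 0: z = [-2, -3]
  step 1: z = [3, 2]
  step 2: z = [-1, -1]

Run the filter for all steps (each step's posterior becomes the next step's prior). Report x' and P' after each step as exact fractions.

step 0: x' = [-3266/20913, -24067/20913, 1453/62739], P' = [91222/6971 113314/6971 65275/20913; 113314/6971 142661/6971 85640/20913; 65275/20913 85640/20913 127691/125478]
step 1: x' = [-34059270187/20265398973, -21378789068/20265398973, -2795569/20265398973], P' = [37089051700/20265398973 41502966122/20265398973 4357067698/20265398973; 41502966122/20265398973 51404369050/20265398973 8731236605/20265398973; 4357067698/20265398973 8731236605/20265398973 5480032336/20265398973]
step 2: x' = [12914046378280/14461522048573, 333382712468703/491691749651482, 19848918666621/245845874825741], P' = [24244172050542/14461522048573 27116156148523/14461522048573 2833125016606/14461522048573; 27116156148523/14461522048573 1151545735588505/491691749651482 100637745746955/245845874825741; 2833125016606/14461522048573 100637745746955/245845874825741 65897179874248/245845874825741]

step 0: x̄ = F·x = [-8, -9, 10]
step 0: P̄ = F·P·Fᵀ + Q = [33 37 -22; 37 62 -17; -22 -17 34]
step 0: y = z − H·x̄ = [-28, 30]
step 0: S = H·P̄·Hᵀ + R = [369 -156; -156 406]
step 0: K = P̄·Hᵀ·S⁻¹ = [-2641/20913 1001/6971; 1855/20913 2401/6971; 13514/62739 -5501/41826]
step 0: x' = x̄ + K·y = [-3266/20913, -24067/20913, 1453/62739]
step 0: P' = (I − K·H)·P̄ = [91222/6971 113314/6971 65275/20913; 113314/6971 142661/6971 85640/20913; 65275/20913 85640/20913 127691/125478]
step 1: x̄ = F·x = [27941/62739, -117914/62739, -30847/62739]
step 1: P̄ = F·P·Fᵀ + Q = [17381033/125478 2646302/62739 -14650273/125478; 2646302/62739 1025005/62739 -2243650/62739; -14650273/125478 -2243650/62739 12806711/125478]
step 1: y = z − H·x̄ = [189854/20913, 52278/6971]
step 1: S = H·P̄·Hᵀ + R = [32527969/13942 -1747266/6971; -1747266/6971 670271/6971]
step 1: K = P̄·Hᵀ·S⁻¹ = [-1628923955/6755132991 18948908/2251710997; -353140588/6755132991 390055441/2251710997; 1279277899/6755132991 -368621143/2251710997]
step 1: x' = x̄ + K·y = [-34059270187/20265398973, -21378789068/20265398973, -2795569/20265398973]
step 1: P' = (I − K·H)·P̄ = [37089051700/20265398973 41502966122/20265398973 4357067698/20265398973; 41502966122/20265398973 51404369050/20265398973 8731236605/20265398973; 4357067698/20265398973 8731236605/20265398973 5480032336/20265398973]
step 2: x̄ = F·x = [102180606130/20265398973, 59425823563/20265398973, -102175014992/20265398973]
step 2: P̄ = F·P·Fᵀ + Q = [385689302797/20265398973 117494869312/20265398973 -328321432964/20265398973; 117494869312/20265398973 106534593835/20265398973 -104357280200/20265398973; -328321432964/20265398973 -104357280200/20265398973 353669889394/20265398973]
step 2: y = z − H·x̄ = [371774802275/20265398973, -66175365416/6755132991]
step 2: S = H·P̄·Hᵀ + R = [7088143776205/20265398973 -252998462251/6755132991; -252998462251/6755132991 165227452871/2251710997]
step 2: K = P̄·Hᵀ·S⁻¹ = [-3208488455342/14461522048573 116577244125/14461522048573; -15051368246129/491691749651482 84962805134439/491691749651482; 47145118848875/245845874825741 -40267678228785/245845874825741]
step 2: x' = x̄ + K·y = [12914046378280/14461522048573, 333382712468703/491691749651482, 19848918666621/245845874825741]
step 2: P' = (I − K·H)·P̄ = [24244172050542/14461522048573 27116156148523/14461522048573 2833125016606/14461522048573; 27116156148523/14461522048573 1151545735588505/491691749651482 100637745746955/245845874825741; 2833125016606/14461522048573 100637745746955/245845874825741 65897179874248/245845874825741]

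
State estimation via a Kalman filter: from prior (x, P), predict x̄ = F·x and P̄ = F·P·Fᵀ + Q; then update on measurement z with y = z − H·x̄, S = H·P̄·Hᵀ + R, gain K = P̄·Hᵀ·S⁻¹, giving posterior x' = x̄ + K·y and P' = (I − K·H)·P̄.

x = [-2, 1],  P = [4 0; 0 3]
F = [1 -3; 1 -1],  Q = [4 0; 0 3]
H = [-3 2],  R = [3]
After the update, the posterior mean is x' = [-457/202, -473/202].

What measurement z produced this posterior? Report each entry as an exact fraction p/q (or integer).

x̄ = F·x = [-5, -3]
P̄ = F·P·Fᵀ + Q = [35 13; 13 10]
S = H·P̄·Hᵀ + R = [202]
K = P̄·Hᵀ·S⁻¹ = [-79/202; -19/202]
x' − x̄ = [553/202, 133/202] = K·y
y = (KᵀK)⁻¹·Kᵀ·(x' − x̄) = [-7]
z = y + H·x̄ = [-7] + [9] = [2]

z = [2]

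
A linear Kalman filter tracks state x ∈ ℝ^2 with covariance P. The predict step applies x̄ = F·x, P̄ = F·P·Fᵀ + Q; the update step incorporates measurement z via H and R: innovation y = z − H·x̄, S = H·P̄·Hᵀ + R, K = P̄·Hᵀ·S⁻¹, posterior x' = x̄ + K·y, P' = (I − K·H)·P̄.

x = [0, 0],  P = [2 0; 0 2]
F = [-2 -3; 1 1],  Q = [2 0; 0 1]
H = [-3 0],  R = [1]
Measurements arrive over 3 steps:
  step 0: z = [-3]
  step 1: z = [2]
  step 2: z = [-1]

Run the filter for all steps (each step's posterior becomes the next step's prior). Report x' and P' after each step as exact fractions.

step 0: x' = [252/253, -90/253], P' = [28/253 -10/253; -10/253 365/253]
step 1: x' = [-117/175, 99/175], P' = [3783/34300 -1101/34300; -1101/34300 41747/34300]
step 2: x' = [3867/11809, -24714/82663], P' = [1301/11809 -2598/82663; -2598/82663 702120/578641]

step 0: x̄ = F·x = [0, 0]
step 0: P̄ = F·P·Fᵀ + Q = [28 -10; -10 5]
step 0: y = z − H·x̄ = [-3]
step 0: S = H·P̄·Hᵀ + R = [253]
step 0: K = P̄·Hᵀ·S⁻¹ = [-84/253; 30/253]
step 0: x' = x̄ + K·y = [252/253, -90/253]
step 0: P' = (I − K·H)·P̄ = [28/253 -10/253; -10/253 365/253]
step 1: x̄ = F·x = [-234/253, 162/253]
step 1: P̄ = F·P·Fᵀ + Q = [3783/253 -1101/253; -1101/253 626/253]
step 1: y = z − H·x̄ = [-196/253]
step 1: S = H·P̄·Hᵀ + R = [34300/253]
step 1: K = P̄·Hᵀ·S⁻¹ = [-11349/34300; 3303/34300]
step 1: x' = x̄ + K·y = [-117/175, 99/175]
step 1: P' = (I − K·H)·P̄ = [3783/34300 -1101/34300; -1101/34300 41747/34300]
step 2: x̄ = F·x = [-9/25, -18/175]
step 2: P̄ = F·P·Fᵀ + Q = [1301/100 -1299/350; -1299/350 19407/8575]
step 2: y = z − H·x̄ = [-52/25]
step 2: S = H·P̄·Hᵀ + R = [11809/100]
step 2: K = P̄·Hᵀ·S⁻¹ = [-3903/11809; 7794/82663]
step 2: x' = x̄ + K·y = [3867/11809, -24714/82663]
step 2: P' = (I − K·H)·P̄ = [1301/11809 -2598/82663; -2598/82663 702120/578641]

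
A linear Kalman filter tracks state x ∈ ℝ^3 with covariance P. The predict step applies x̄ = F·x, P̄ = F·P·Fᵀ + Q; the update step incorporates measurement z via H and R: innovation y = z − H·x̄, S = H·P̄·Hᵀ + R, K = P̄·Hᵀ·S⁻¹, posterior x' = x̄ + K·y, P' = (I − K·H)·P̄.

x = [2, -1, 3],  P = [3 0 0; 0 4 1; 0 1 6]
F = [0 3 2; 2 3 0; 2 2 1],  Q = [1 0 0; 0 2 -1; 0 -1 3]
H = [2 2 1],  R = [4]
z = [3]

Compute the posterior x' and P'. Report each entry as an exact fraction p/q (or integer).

x̄ = F·x = [3, 1, 5]
P̄ = F·P·Fᵀ + Q = [73 42 43; 42 50 38; 43 38 41]
y = z − H·x̄ = [-10]
S = H·P̄·Hᵀ + R = [1197]
K = P̄·Hᵀ·S⁻¹ = [13/57; 74/399; 29/171]
x' = x̄ + K·y = [41/57, -341/399, 565/171]
P' = (I − K·H)·P̄ = [204/19 -164/19 -188/57; -164/19 1174/133 20/57; -188/57 20/57 1124/171]

x' = [41/57, -341/399, 565/171]
P' = [204/19 -164/19 -188/57; -164/19 1174/133 20/57; -188/57 20/57 1124/171]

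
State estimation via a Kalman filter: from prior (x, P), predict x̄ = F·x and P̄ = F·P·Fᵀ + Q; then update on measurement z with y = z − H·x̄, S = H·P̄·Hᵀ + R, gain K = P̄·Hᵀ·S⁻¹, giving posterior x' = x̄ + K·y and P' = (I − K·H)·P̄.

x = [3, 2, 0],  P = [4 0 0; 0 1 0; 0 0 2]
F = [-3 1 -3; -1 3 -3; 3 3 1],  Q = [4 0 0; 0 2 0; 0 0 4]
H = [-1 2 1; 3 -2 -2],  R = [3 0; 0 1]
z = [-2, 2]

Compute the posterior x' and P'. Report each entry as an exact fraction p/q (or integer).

x̄ = F·x = [-7, 3, 15]
P̄ = F·P·Fᵀ + Q = [59 33 -39; 33 33 -9; -39 -9 51]
y = z − H·x̄ = [-30, 59]
S = H·P̄·Hᵀ + R = [155 -288; -288 868]
K = P̄·Hᵀ·S⁻¹ = [6664/12899 20079/51596; 8880/12899 14817/51596; 1152/12899 -10419/51596]
x' = x̄ + K·y = [23809/51596, -36609/51596, 20979/51596]
P' = (I − K·H)·P̄ = [102225/51596 38895/51596 104403/51596; 38895/51596 94521/51596 -43587/51596; 104403/51596 -43587/51596 205401/51596]

x' = [23809/51596, -36609/51596, 20979/51596]
P' = [102225/51596 38895/51596 104403/51596; 38895/51596 94521/51596 -43587/51596; 104403/51596 -43587/51596 205401/51596]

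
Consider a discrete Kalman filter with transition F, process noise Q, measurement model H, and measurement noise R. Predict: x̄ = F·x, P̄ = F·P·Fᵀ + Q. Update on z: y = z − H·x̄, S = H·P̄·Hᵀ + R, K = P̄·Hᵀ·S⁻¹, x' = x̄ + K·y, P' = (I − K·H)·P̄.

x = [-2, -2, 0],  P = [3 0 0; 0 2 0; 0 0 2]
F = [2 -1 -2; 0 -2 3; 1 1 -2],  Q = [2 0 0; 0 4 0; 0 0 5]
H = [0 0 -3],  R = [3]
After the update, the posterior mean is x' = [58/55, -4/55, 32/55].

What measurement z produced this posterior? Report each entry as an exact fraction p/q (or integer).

x̄ = F·x = [-2, 4, -4]
P̄ = F·P·Fᵀ + Q = [24 -8 12; -8 30 -16; 12 -16 18]
S = H·P̄·Hᵀ + R = [165]
K = P̄·Hᵀ·S⁻¹ = [-12/55; 16/55; -18/55]
x' − x̄ = [168/55, -224/55, 252/55] = K·y
y = (KᵀK)⁻¹·Kᵀ·(x' − x̄) = [-14]
z = y + H·x̄ = [-14] + [12] = [-2]

z = [-2]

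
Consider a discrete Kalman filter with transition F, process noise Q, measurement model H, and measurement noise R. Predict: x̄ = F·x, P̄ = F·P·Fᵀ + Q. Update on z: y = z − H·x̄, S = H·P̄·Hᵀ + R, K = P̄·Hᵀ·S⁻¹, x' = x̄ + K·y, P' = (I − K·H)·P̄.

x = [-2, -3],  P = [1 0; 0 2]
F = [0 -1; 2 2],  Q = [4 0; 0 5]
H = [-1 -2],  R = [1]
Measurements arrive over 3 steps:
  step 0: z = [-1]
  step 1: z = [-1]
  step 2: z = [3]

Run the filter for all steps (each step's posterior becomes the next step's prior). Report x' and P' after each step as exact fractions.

step 0: x' = [141/59, -50/59], P' = [350/59 -176/59; -176/59 103/59]
step 1: x' = [-595/3778, 1182/1889], P' = [14959/3778 -3582/1889; -3582/1889 2177/1889]
step 2: x' = [-128107/100522, -41359/50261], P' = [393153/100522 -94450/50261; -94450/50261 57635/50261]

step 0: x̄ = F·x = [3, -10]
step 0: P̄ = F·P·Fᵀ + Q = [6 -4; -4 17]
step 0: y = z − H·x̄ = [-18]
step 0: S = H·P̄·Hᵀ + R = [59]
step 0: K = P̄·Hᵀ·S⁻¹ = [2/59; -30/59]
step 0: x' = x̄ + K·y = [141/59, -50/59]
step 0: P' = (I − K·H)·P̄ = [350/59 -176/59; -176/59 103/59]
step 1: x̄ = F·x = [50/59, 182/59]
step 1: P̄ = F·P·Fᵀ + Q = [339/59 146/59; 146/59 699/59]
step 1: y = z − H·x̄ = [355/59]
step 1: S = H·P̄·Hᵀ + R = [3778/59]
step 1: K = P̄·Hᵀ·S⁻¹ = [-631/3778; -772/1889]
step 1: x' = x̄ + K·y = [-595/3778, 1182/1889]
step 1: P' = (I − K·H)·P̄ = [14959/3778 -3582/1889; -3582/1889 2177/1889]
step 2: x̄ = F·x = [-1182/1889, 1769/1889]
step 2: P̄ = F·P·Fᵀ + Q = [9733/1889 2810/1889; 2810/1889 19415/1889]
step 2: y = z − H·x̄ = [8023/1889]
step 2: S = H·P̄·Hᵀ + R = [100522/1889]
step 2: K = P̄·Hᵀ·S⁻¹ = [-15353/100522; -20820/50261]
step 2: x' = x̄ + K·y = [-128107/100522, -41359/50261]
step 2: P' = (I − K·H)·P̄ = [393153/100522 -94450/50261; -94450/50261 57635/50261]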